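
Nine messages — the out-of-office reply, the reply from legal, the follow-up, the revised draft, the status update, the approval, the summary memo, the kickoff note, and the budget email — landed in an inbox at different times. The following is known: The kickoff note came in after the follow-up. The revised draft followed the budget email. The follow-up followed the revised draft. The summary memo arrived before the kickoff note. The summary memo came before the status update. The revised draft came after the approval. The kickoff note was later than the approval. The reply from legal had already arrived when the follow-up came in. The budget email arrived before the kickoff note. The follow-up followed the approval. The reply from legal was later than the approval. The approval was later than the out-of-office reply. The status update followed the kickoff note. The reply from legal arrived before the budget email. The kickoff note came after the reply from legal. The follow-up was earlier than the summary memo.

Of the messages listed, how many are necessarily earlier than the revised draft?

Directly stated before the revised draft: the approval and the budget email.
The out-of-office reply reaches the revised draft via the out-of-office reply → the approval → the revised draft.
The reply from legal reaches the revised draft via the reply from legal → the budget email → the revised draft.
That's the approval, the budget email, the out-of-office reply, and the reply from legal — 4 in all.

4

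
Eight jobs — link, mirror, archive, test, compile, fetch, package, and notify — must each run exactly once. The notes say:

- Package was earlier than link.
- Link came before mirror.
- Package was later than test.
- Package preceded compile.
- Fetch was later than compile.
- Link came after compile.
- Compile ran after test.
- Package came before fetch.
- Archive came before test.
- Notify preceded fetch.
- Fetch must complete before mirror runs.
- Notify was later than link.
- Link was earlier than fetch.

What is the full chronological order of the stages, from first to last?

archive, test, package, compile, link, notify, fetch, mirror

The constraints fix every adjacent pair, so only one ordering works:
archive → test → package → compile → link → notify → fetch → mirror.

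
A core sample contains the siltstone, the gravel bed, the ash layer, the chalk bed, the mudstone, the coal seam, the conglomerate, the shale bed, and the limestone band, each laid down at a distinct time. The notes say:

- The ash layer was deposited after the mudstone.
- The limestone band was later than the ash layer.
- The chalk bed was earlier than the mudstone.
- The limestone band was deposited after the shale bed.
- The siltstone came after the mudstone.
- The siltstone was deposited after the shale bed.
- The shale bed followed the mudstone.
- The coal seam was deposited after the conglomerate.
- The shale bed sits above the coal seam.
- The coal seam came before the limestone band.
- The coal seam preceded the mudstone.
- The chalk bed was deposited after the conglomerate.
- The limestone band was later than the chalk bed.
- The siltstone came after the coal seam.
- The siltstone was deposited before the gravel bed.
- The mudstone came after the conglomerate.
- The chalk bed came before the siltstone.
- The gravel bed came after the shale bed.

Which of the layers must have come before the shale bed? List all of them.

the chalk bed, the coal seam, the conglomerate, the mudstone

Directly stated before the shale bed: the coal seam and the mudstone.
The chalk bed reaches the shale bed via the chalk bed → the mudstone → the shale bed.
The conglomerate reaches the shale bed via the conglomerate → the coal seam → the shale bed.
No chain forces the siltstone (or any of the others) ahead of the shale bed.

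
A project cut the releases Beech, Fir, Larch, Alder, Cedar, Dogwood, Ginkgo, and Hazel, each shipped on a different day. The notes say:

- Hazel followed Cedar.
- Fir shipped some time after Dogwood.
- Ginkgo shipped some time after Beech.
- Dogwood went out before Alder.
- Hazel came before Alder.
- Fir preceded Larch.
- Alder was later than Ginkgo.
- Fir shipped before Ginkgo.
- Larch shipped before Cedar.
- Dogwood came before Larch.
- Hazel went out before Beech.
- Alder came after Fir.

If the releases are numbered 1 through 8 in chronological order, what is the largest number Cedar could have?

4

Cedar must come before Alder, Beech, Ginkgo, and Hazel — 4 releases forced after it.
Everything else can be placed before Cedar in some valid order, so Cedar can sit as late as position 8 − 4 = 4.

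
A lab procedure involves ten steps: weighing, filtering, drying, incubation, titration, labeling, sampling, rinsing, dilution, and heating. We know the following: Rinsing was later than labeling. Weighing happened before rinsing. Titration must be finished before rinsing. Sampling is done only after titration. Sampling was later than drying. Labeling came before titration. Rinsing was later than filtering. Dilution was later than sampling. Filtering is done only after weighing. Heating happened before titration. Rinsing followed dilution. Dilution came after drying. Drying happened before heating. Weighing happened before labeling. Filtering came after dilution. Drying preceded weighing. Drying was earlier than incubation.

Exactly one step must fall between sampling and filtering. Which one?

dilution

Tracing the constraints gives sampling → dilution → filtering, so dilution sits after sampling and before filtering.
No other step is forced both after sampling and before filtering.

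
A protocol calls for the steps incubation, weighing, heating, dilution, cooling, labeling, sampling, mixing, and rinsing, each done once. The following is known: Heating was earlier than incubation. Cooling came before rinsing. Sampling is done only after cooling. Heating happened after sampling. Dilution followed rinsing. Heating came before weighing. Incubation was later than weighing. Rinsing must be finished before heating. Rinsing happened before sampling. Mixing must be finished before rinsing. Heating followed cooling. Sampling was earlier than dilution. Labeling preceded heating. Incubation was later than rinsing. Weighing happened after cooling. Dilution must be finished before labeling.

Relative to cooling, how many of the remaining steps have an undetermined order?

Forced after cooling: dilution, heating, incubation, labeling, rinsing, sampling, and weighing.
That leaves mixing with no forced order relative to cooling — 1.

1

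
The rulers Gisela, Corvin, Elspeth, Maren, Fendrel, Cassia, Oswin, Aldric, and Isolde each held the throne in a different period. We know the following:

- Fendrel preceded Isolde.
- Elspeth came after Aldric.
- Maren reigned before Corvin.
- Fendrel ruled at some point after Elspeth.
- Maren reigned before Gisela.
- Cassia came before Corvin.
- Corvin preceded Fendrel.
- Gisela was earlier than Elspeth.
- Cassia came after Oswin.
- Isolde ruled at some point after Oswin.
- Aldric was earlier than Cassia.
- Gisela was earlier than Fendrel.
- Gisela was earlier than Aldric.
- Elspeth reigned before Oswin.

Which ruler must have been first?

Maren

Maren has a chain of constraints placing them before every other ruler, so Maren must be first.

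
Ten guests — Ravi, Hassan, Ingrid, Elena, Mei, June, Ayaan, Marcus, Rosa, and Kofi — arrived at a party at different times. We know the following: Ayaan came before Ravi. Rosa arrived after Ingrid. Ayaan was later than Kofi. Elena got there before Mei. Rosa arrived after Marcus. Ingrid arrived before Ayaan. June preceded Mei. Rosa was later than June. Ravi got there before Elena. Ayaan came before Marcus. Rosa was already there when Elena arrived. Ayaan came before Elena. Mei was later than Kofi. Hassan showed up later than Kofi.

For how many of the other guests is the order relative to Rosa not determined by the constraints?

2

Forced before Rosa: Ayaan, Ingrid, June, Kofi, and Marcus; forced after Rosa: Elena and Mei.
That leaves Hassan and Ravi with no forced order relative to Rosa — 2.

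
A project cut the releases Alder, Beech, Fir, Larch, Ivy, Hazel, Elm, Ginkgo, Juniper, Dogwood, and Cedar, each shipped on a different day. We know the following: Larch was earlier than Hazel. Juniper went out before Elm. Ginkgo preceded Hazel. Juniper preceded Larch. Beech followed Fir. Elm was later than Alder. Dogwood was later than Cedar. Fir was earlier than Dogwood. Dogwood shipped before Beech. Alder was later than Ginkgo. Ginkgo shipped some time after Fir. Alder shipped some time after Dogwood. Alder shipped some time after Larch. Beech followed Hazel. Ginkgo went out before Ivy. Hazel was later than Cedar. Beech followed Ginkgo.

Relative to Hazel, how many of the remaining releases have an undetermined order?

Forced before Hazel: Cedar, Fir, Ginkgo, Juniper, and Larch; forced after Hazel: Beech.
That leaves Alder, Dogwood, Elm, and Ivy with no forced order relative to Hazel — 4.

4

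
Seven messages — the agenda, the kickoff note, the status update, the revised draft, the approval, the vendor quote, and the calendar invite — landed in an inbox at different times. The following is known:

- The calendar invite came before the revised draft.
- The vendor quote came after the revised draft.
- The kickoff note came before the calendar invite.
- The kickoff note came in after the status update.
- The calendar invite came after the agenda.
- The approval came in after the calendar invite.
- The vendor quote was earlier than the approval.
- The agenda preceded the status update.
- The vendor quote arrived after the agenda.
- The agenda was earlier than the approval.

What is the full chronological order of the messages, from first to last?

the agenda, the status update, the kickoff note, the calendar invite, the revised draft, the vendor quote, the approval

The constraints fix every adjacent pair, so only one ordering works:
the agenda → the status update → the kickoff note → the calendar invite → the revised draft → the vendor quote → the approval.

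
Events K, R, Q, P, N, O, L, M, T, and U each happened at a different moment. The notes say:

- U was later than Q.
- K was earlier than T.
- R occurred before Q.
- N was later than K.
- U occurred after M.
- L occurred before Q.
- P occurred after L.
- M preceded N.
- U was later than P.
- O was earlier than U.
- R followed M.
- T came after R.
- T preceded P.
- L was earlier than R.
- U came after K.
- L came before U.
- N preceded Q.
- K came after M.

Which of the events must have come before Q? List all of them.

K, L, M, N, R

Directly stated before Q: L, N, and R.
K reaches Q via K → N → Q.
M reaches Q via M → N → Q.
No chain forces P (or any of the others) ahead of Q.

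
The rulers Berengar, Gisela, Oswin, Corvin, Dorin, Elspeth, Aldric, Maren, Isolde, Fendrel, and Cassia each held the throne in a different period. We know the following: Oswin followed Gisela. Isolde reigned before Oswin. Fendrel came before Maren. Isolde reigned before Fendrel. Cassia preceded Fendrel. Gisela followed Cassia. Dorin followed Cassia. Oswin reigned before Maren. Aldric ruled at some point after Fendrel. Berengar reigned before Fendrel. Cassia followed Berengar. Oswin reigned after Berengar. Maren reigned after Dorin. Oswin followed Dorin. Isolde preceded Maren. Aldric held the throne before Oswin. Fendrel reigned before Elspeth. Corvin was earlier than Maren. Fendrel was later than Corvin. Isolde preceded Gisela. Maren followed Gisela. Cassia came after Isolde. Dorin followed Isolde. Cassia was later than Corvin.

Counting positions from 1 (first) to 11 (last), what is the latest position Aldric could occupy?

9

Aldric must come before Maren and Oswin — 2 rulers forced after them.
Everything else can be placed before Aldric in some valid order, so Aldric can sit as late as position 11 − 2 = 9.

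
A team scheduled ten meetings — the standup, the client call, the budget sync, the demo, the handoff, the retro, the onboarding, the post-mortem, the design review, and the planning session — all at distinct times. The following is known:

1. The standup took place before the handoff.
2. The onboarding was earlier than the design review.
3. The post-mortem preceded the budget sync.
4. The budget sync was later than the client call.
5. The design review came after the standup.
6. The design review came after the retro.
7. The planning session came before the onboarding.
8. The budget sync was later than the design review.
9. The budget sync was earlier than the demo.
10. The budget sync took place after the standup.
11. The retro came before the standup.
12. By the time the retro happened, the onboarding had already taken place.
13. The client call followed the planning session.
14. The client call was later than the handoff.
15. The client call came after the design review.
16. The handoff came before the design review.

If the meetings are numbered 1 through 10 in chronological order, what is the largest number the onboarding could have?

3

The onboarding must come before the budget sync, the client call, the demo, the design review, the handoff, the retro, and the standup — 7 meetings forced after it.
Everything else can be placed before the onboarding in some valid order, so the onboarding can sit as late as position 10 − 7 = 3.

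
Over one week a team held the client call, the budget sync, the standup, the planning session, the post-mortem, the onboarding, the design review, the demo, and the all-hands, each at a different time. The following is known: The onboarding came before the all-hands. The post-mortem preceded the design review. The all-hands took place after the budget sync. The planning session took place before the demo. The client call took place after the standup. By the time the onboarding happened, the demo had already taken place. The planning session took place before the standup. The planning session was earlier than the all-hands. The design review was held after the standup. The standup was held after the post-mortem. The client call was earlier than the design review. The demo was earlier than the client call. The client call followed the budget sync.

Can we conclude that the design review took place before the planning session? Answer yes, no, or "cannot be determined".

Tracing the constraints gives the planning session → the standup → the design review, so the planning session must come before the design review.
That means the design review cannot be before the planning session.

no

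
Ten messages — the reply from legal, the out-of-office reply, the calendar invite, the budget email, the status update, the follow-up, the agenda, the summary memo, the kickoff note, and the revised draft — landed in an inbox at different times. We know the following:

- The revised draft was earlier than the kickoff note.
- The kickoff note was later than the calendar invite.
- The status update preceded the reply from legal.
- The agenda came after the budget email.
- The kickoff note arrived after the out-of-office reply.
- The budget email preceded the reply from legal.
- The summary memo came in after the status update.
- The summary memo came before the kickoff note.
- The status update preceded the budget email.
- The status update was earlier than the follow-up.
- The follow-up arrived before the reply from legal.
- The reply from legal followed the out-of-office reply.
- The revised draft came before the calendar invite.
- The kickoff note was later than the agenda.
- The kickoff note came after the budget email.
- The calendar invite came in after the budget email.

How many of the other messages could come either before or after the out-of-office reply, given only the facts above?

Forced after the out-of-office reply: the kickoff note and the reply from legal.
That leaves the agenda, the budget email, the calendar invite, the follow-up, the revised draft, the status update, and the summary memo with no forced order relative to the out-of-office reply — 7.

7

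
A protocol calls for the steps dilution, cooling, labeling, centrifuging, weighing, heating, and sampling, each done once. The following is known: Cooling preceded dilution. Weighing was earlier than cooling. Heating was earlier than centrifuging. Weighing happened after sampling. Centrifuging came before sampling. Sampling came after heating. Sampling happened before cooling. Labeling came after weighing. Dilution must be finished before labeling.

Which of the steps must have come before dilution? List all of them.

Directly stated before dilution: cooling.
Centrifuging reaches dilution via centrifuging → sampling → cooling → dilution.
Heating reaches dilution via heating → sampling → cooling → dilution.
Sampling reaches dilution via sampling → cooling → dilution.
Likewise weighing reaches dilution by chaining the stated constraints.
No chain forces labeling ahead of dilution.

centrifuging, cooling, heating, sampling, weighing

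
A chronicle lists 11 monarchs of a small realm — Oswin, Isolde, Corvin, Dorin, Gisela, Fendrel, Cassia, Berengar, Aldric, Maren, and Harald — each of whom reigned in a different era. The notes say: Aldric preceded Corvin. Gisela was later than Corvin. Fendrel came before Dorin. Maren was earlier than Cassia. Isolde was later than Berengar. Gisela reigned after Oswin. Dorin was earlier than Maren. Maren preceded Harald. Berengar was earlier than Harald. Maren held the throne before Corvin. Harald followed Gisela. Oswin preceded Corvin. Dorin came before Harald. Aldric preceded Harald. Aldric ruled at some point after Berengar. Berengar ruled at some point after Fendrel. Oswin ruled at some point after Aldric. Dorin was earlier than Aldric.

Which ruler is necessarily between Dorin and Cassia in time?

Maren

Tracing the constraints gives Dorin → Maren → Cassia, so Maren sits after Dorin and before Cassia.
No other ruler is forced both after Dorin and before Cassia.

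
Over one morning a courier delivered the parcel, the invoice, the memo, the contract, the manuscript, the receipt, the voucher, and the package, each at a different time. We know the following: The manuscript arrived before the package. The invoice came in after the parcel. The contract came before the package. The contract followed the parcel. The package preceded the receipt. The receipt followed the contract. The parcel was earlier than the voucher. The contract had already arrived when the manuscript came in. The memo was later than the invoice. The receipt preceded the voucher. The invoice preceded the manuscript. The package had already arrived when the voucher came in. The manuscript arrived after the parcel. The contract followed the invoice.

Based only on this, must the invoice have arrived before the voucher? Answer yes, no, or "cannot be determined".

yes

Chain the constraints: the invoice → the manuscript → the package → the voucher. Each link is directly stated, so the invoice comes before the voucher.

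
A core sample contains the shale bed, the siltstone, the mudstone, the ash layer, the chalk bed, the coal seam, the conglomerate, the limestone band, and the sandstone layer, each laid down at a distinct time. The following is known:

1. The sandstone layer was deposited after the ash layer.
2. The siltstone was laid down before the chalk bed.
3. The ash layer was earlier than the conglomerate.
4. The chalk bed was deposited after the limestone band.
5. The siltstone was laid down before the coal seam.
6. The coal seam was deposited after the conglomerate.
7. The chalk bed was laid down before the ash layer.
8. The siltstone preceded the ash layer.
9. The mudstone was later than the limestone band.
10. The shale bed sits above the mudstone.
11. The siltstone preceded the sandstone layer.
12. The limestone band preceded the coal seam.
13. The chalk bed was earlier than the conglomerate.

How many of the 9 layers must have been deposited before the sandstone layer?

Directly stated before the sandstone layer: the ash layer and the siltstone.
The chalk bed reaches the sandstone layer via the chalk bed → the ash layer → the sandstone layer.
The limestone band reaches the sandstone layer via the limestone band → the chalk bed → the ash layer → the sandstone layer.
That's the ash layer, the chalk bed, the limestone band, and the siltstone — 4 in all.

4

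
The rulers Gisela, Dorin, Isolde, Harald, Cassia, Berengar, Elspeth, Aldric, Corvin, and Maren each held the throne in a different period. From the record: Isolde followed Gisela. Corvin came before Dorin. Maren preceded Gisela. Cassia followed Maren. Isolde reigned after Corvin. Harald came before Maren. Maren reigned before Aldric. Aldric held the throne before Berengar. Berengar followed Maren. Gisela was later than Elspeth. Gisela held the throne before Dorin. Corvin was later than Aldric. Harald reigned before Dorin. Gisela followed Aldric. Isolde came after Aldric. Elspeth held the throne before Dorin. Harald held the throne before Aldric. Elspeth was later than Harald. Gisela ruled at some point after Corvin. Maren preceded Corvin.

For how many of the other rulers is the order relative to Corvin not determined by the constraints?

Forced before Corvin: Aldric, Harald, and Maren; forced after Corvin: Dorin, Gisela, and Isolde.
That leaves Berengar, Cassia, and Elspeth with no forced order relative to Corvin — 3.

3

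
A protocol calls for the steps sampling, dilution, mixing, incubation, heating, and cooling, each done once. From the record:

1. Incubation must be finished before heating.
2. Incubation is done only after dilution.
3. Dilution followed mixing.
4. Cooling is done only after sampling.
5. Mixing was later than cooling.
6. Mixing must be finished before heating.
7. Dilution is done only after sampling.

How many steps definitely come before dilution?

Directly stated before dilution: mixing and sampling.
Cooling reaches dilution via cooling → mixing → dilution.
No chain forces incubation (or any of the others) ahead of dilution.
That's cooling, mixing, and sampling — 3 in all.

3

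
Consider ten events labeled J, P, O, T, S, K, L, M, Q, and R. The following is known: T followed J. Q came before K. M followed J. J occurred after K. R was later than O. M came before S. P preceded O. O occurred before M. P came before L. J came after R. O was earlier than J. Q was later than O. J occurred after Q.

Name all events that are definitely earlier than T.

Directly stated before T: J.
K reaches T via K → J → T.
O reaches T via O → J → T.
P reaches T via P → O → J → T.
Likewise Q and R each reach T by chaining the stated constraints.
No chain forces L (or any of the others) ahead of T.

J, K, O, P, Q, R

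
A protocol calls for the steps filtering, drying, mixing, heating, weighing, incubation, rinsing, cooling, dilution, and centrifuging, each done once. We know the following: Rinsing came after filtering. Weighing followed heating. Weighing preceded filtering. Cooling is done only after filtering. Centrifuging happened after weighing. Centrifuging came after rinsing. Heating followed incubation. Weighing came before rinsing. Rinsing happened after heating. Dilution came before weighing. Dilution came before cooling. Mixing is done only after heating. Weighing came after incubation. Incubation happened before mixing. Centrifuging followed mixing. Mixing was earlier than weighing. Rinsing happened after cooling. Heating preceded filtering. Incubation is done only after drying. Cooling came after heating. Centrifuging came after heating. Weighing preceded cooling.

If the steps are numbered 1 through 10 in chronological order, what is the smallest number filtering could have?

7

Dilution, drying, heating, incubation, mixing, and weighing must all come before filtering — 6 forced predecessors.
Nothing else is forced ahead of filtering, so its earliest slot is position 6 + 1 = 7.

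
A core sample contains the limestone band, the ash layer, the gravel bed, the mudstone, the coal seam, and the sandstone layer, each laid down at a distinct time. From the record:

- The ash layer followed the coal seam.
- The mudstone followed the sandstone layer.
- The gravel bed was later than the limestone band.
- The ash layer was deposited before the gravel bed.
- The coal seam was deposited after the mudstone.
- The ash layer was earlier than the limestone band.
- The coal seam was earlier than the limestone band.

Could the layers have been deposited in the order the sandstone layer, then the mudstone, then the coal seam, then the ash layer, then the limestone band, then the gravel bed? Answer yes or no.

Check each stated constraint against the proposed order — e.g. the coal seam is ahead of the limestone band; the ash layer is ahead of the gravel bed. Every pair is in the required order; nothing is violated.

yes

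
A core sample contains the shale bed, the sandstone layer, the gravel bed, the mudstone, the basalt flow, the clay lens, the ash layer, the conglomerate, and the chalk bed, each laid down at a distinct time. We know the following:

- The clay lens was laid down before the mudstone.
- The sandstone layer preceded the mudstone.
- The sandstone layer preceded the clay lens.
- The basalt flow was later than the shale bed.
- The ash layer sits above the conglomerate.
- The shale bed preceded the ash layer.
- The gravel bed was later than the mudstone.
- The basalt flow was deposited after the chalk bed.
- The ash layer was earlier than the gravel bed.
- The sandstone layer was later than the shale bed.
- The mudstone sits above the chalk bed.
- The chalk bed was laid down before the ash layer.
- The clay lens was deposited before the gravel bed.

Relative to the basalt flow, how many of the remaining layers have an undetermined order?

6

Forced before the basalt flow: the chalk bed and the shale bed.
That leaves the ash layer, the clay lens, the conglomerate, the gravel bed, the mudstone, and the sandstone layer with no forced order relative to the basalt flow — 6.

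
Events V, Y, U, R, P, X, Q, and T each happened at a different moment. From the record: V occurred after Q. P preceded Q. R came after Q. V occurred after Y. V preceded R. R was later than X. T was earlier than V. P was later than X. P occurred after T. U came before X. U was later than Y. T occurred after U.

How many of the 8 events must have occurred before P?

4

Directly stated before P: T and X.
U reaches P via U → X → P.
Y reaches P via Y → U → X → P.
That's T, U, X, and Y — 4 in all.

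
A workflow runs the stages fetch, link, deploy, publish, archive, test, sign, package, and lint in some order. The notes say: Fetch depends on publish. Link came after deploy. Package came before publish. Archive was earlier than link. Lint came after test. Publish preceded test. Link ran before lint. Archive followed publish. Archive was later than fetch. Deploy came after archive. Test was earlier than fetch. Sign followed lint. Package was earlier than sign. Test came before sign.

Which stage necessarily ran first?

package

Package has a chain of constraints placing it before every other stage, so package must be first.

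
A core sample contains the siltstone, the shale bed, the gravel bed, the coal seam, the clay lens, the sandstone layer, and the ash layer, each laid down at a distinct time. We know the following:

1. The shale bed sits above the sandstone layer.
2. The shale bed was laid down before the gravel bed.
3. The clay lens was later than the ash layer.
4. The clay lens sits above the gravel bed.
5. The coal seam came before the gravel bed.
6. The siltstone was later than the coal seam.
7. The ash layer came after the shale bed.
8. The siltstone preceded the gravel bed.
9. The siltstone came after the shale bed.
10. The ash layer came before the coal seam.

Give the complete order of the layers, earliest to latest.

the sandstone layer, the shale bed, the ash layer, the coal seam, the siltstone, the gravel bed, the clay lens

The constraints fix every adjacent pair, so only one ordering works:
the sandstone layer → the shale bed → the ash layer → the coal seam → the siltstone → the gravel bed → the clay lens.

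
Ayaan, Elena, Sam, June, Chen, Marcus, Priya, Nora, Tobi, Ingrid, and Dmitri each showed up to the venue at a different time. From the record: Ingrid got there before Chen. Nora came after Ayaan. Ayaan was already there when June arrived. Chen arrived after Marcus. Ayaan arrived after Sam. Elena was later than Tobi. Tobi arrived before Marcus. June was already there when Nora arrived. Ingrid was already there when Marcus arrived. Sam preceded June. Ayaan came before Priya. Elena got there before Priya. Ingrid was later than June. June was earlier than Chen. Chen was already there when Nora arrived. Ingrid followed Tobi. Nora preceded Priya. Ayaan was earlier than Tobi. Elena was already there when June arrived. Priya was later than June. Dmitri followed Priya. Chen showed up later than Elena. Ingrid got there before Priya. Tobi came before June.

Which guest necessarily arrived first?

Sam

Sam has a chain of constraints placing them before every other guest, so Sam must be first.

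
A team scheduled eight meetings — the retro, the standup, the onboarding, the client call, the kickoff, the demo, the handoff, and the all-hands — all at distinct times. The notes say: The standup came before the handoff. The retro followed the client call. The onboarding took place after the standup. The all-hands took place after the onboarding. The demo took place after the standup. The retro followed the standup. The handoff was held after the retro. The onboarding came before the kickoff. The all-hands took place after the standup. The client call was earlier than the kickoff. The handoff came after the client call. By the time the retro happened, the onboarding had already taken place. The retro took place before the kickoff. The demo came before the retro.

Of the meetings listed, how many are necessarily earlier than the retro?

Directly stated before the retro: the client call, the demo, the onboarding, and the standup.
No chain forces the handoff (or any of the others) ahead of the retro.
That's the client call, the demo, the onboarding, and the standup — 4 in all.

4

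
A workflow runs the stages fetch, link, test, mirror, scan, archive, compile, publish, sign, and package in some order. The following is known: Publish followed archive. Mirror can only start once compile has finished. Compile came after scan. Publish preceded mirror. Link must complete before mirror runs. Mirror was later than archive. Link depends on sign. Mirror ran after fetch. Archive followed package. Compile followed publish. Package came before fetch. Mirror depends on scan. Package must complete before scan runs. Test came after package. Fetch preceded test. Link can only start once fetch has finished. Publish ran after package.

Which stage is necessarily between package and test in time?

Tracing the constraints gives package → fetch → test, so fetch sits after package and before test.
No other stage is forced both after package and before test.

fetch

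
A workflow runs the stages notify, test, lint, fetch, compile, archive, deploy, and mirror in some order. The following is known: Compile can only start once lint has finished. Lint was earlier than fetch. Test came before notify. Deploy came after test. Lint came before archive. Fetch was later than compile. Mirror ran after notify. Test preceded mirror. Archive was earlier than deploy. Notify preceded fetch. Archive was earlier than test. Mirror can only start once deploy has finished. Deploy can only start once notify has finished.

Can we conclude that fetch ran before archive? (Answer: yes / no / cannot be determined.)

Tracing the constraints gives archive → test → notify → fetch, so archive must come before fetch.
That means fetch cannot be before archive.

no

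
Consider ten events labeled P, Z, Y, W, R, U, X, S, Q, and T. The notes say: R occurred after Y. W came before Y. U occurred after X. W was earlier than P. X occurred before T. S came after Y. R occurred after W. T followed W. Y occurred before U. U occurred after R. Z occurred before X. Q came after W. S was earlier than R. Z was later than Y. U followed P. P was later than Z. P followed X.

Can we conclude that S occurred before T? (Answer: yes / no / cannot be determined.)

No chain of stated constraints runs from S to T, and none runs from T to S either.
So the relative order of S and T is not fixed by the given facts.

cannot be determined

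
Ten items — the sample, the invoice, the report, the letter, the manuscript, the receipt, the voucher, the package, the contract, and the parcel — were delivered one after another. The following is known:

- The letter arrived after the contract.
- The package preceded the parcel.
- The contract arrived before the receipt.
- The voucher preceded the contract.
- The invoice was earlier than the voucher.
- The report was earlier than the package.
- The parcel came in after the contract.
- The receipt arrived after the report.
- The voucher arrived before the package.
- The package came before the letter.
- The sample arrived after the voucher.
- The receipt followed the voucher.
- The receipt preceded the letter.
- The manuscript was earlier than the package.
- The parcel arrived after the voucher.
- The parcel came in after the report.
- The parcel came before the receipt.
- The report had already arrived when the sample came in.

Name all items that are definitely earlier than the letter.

the contract, the invoice, the manuscript, the package, the parcel, the receipt, the report, the voucher

Directly stated before the letter: the contract, the package, and the receipt.
The invoice reaches the letter via the invoice → the voucher → the receipt → the letter.
The manuscript reaches the letter via the manuscript → the package → the letter.
The parcel reaches the letter via the parcel → the receipt → the letter.
Likewise the report and the voucher each reach the letter by chaining the stated constraints.
No chain forces the sample ahead of the letter.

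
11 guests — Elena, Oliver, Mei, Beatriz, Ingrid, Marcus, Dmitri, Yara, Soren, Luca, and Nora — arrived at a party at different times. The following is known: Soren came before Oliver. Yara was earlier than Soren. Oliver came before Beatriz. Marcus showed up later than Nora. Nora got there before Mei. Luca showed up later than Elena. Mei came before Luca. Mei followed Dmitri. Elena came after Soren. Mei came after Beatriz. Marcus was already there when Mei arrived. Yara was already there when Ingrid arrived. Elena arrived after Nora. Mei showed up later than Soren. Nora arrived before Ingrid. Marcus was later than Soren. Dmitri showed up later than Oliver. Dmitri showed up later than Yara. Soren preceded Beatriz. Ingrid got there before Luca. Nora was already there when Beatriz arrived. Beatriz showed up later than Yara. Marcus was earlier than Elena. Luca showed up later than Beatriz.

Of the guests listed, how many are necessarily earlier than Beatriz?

Directly stated before Beatriz: Nora, Oliver, Soren, and Yara.
That's Nora, Oliver, Soren, and Yara — 4 in all.

4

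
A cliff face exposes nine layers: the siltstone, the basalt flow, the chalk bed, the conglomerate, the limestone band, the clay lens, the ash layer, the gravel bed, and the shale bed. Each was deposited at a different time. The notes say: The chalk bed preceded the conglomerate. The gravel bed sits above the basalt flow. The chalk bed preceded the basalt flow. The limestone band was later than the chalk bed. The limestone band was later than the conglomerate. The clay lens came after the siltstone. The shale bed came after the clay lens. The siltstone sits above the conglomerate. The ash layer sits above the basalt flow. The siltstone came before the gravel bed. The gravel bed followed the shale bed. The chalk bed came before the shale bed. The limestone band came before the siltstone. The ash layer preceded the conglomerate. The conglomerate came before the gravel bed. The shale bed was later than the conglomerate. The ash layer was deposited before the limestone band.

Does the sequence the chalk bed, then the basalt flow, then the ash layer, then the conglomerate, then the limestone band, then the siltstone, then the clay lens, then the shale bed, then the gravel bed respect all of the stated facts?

Check each stated constraint against the proposed order — e.g. the chalk bed is ahead of the shale bed; the basalt flow is ahead of the gravel bed. Every pair is in the required order; nothing is violated.

yes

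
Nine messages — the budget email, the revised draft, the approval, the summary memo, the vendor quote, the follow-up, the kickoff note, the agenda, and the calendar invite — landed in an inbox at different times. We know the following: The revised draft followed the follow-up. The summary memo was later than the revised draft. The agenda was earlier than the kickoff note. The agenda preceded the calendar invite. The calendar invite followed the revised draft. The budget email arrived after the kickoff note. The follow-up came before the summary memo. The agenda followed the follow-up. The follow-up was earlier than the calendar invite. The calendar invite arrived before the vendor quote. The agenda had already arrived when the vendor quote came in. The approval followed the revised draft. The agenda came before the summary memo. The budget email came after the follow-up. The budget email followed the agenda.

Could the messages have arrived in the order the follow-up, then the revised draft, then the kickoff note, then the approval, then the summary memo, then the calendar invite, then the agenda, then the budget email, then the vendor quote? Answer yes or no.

no

The constraints require the agenda before the kickoff note, but in the proposed sequence the kickoff note appears ahead of the agenda. That one violation is enough.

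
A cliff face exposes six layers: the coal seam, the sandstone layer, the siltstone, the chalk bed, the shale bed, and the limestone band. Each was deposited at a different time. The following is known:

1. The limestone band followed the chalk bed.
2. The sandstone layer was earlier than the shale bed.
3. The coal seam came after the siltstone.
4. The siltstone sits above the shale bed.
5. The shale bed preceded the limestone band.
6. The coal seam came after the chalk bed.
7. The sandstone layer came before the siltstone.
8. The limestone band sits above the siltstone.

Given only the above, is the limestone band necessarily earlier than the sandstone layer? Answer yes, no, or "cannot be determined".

Tracing the constraints gives the sandstone layer → the siltstone → the limestone band, so the sandstone layer must come before the limestone band.
That means the limestone band cannot be before the sandstone layer.

no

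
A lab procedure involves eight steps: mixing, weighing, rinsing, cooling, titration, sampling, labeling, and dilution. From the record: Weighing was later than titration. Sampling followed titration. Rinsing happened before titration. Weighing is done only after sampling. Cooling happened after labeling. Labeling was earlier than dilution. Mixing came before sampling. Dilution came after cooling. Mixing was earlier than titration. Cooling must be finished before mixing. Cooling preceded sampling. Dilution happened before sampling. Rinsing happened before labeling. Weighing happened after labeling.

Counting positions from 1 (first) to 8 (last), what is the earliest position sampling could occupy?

7

Cooling, dilution, labeling, mixing, rinsing, and titration must all come before sampling — 6 forced predecessors.
Nothing else is forced ahead of sampling, so its earliest slot is position 6 + 1 = 7.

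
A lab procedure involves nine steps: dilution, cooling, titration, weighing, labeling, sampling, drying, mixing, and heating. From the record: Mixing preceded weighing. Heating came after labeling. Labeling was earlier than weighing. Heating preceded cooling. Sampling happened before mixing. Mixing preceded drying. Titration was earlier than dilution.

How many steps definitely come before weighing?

Directly stated before weighing: labeling and mixing.
Sampling reaches weighing via sampling → mixing → weighing.
That's labeling, mixing, and sampling — 3 in all.

3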